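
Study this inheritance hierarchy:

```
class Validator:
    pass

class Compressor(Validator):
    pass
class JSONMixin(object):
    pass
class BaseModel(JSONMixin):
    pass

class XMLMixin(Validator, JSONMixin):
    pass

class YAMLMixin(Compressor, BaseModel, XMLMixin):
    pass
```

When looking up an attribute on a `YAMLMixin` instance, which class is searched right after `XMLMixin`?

Validator

L[YAMLMixin] = YAMLMixin + merge(L[Compressor], L[BaseModel], L[XMLMixin], [Compressor BaseModel XMLMixin])
  take Compressor:  [Compressor Validator object] + [BaseModel JSONMixin object] + [XMLMixin Validator JSONMixin object] + [Compressor BaseModel XMLMixin]
  take BaseModel:  [Validator object] + [BaseModel JSONMixin object] + [XMLMixin Validator JSONMixin object] + [BaseModel XMLMixin]
  take XMLMixin:  [Validator object] + [JSONMixin object] + [XMLMixin Validator JSONMixin object] + [XMLMixin]
  take Validator:  [Validator object] + [JSONMixin object] + [Validator JSONMixin object]
  take JSONMixin:  [object] + [JSONMixin object] + [JSONMixin object]
  take object:  [object] + [object] + [object]
MRO: YAMLMixin Compressor BaseModel XMLMixin Validator JSONMixin object
XMLMixin is at position 3; next is Validator.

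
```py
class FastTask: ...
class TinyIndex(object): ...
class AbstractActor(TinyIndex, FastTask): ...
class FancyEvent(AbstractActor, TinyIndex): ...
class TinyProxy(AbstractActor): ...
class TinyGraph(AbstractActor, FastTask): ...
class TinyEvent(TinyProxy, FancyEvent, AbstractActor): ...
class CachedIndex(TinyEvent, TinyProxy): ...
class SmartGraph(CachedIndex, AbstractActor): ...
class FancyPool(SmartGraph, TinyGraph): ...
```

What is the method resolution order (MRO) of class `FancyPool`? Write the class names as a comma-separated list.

L[FancyPool] = FancyPool + merge(L[SmartGraph], L[TinyGraph], [SmartGraph TinyGraph])
  take SmartGraph:  [SmartGraph CachedIndex TinyEvent TinyProxy FancyEvent AbstractActor TinyIndex FastTask object] + [TinyGraph AbstractActor TinyIndex FastTask object] + [SmartGraph TinyGraph]
  take CachedIndex:  [CachedIndex TinyEvent TinyProxy FancyEvent AbstractActor TinyIndex FastTask object] + [TinyGraph AbstractActor TinyIndex FastTask object] + [TinyGraph]
  take TinyEvent:  [TinyEvent TinyProxy FancyEvent AbstractActor TinyIndex FastTask object] + [TinyGraph AbstractActor TinyIndex FastTask object] + [TinyGraph]
  take TinyProxy:  [TinyProxy FancyEvent AbstractActor TinyIndex FastTask object] + [TinyGraph AbstractActor TinyIndex FastTask object] + [TinyGraph]
  take FancyEvent:  [FancyEvent AbstractActor TinyIndex FastTask object] + [TinyGraph AbstractActor TinyIndex FastTask object] + [TinyGraph]
  take TinyGraph:  [AbstractActor TinyIndex FastTask object] + [TinyGraph AbstractActor TinyIndex FastTask object] + [TinyGraph]
  take AbstractActor:  [AbstractActor TinyIndex FastTask object] + [AbstractActor TinyIndex FastTask object]
  take TinyIndex:  [TinyIndex FastTask object] + [TinyIndex FastTask object]
  take FastTask:  [FastTask object] + [FastTask object]
  take object:  [object] + [object]

FancyPool, SmartGraph, CachedIndex, TinyEvent, TinyProxy, FancyEvent, TinyGraph, AbstractActor, TinyIndex, FastTask, object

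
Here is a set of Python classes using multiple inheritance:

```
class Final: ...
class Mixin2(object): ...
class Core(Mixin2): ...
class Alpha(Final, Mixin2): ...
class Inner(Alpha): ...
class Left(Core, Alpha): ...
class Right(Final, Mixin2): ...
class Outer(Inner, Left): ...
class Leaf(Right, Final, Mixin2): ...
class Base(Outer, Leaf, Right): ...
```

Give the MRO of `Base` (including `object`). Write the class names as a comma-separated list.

L[Base] = Base + merge(L[Outer], L[Leaf], L[Right], [Outer Leaf Right])
  take Outer:  [Outer Inner Left Core Alpha Final Mixin2 object] + [Leaf Right Final Mixin2 object] + [Right Final Mixin2 object] + [Outer Leaf Right]
  take Inner:  [Inner Left Core Alpha Final Mixin2 object] + [Leaf Right Final Mixin2 object] + [Right Final Mixin2 object] + [Leaf Right]
  take Left:  [Left Core Alpha Final Mixin2 object] + [Leaf Right Final Mixin2 object] + [Right Final Mixin2 object] + [Leaf Right]
  take Core:  [Core Alpha Final Mixin2 object] + [Leaf Right Final Mixin2 object] + [Right Final Mixin2 object] + [Leaf Right]
  take Alpha:  [Alpha Final Mixin2 object] + [Leaf Right Final Mixin2 object] + [Right Final Mixin2 object] + [Leaf Right]
  take Leaf:  [Final Mixin2 object] + [Leaf Right Final Mixin2 object] + [Right Final Mixin2 object] + [Leaf Right]
  take Right:  [Final Mixin2 object] + [Right Final Mixin2 object] + [Right Final Mixin2 object] + [Right]
  take Final:  [Final Mixin2 object] + [Final Mixin2 object] + [Final Mixin2 object]
  take Mixin2:  [Mixin2 object] + [Mixin2 object] + [Mixin2 object]
  take object:  [object] + [object] + [object]

Base, Outer, Inner, Left, Core, Alpha, Leaf, Right, Final, Mixin2, object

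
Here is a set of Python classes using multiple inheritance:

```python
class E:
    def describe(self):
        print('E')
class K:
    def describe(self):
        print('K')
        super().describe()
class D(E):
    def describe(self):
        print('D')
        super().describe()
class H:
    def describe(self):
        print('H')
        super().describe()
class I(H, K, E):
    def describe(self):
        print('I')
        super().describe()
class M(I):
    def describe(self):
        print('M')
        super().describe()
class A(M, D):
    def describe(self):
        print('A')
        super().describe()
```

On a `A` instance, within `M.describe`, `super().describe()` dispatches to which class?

I

L[A] = A + merge(L[M], L[D], [M D])
  take M:  [M I H K E object] + [D E object] + [M D]
  take I:  [I H K E object] + [D E object] + [D]
  take H:  [H K E object] + [D E object] + [D]
  take K:  [K E object] + [D E object] + [D]
  take D:  [E object] + [D E object] + [D]
  take E:  [E object] + [E object]
  take object:  [object] + [object]
MRO: A M I H K D E object
super() in M.describe on a A instance goes to the class after M in A's MRO: I.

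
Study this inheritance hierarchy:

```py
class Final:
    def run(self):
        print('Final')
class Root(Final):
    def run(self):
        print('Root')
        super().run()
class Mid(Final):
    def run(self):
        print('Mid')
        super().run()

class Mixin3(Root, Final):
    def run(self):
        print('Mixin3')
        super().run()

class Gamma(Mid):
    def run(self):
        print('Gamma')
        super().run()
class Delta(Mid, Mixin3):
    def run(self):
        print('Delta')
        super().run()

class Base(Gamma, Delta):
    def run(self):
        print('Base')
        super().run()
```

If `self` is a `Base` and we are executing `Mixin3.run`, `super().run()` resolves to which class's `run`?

Root

L[Base] = Base + merge(L[Gamma], L[Delta], [Gamma Delta])
  take Gamma:  [Gamma Mid Final object] + [Delta Mid Mixin3 Root Final object] + [Gamma Delta]
  take Delta:  [Mid Final object] + [Delta Mid Mixin3 Root Final object] + [Delta]
  take Mid:  [Mid Final object] + [Mid Mixin3 Root Final object]
  take Mixin3:  [Final object] + [Mixin3 Root Final object]
  take Root:  [Final object] + [Root Final object]
  take Final:  [Final object] + [Final object]
  take object:  [object] + [object]
MRO: Base Gamma Delta Mid Mixin3 Root Final object
super() in Mixin3.run on a Base instance goes to the class after Mixin3 in Base's MRO: Root.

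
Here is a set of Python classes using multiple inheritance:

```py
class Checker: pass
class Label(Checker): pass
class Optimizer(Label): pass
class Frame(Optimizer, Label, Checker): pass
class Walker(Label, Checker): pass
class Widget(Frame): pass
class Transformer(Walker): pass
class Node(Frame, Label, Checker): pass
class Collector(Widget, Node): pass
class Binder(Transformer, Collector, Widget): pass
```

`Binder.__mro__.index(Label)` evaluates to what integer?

L[Binder] = Binder + merge(L[Transformer], L[Collector], L[Widget], [Transformer Collector Widget])
  take Transformer:  [Transformer Walker Label Checker object] + [Collector Widget Node Frame Optimizer Label Checker object] + [Widget Frame Optimizer Label Checker object] + [Transformer Collector Widget]
  take Walker:  [Walker Label Checker object] + [Collector Widget Node Frame Optimizer Label Checker object] + [Widget Frame Optimizer Label Checker object] + [Collector Widget]
  take Collector:  [Label Checker object] + [Collector Widget Node Frame Optimizer Label Checker object] + [Widget Frame Optimizer Label Checker object] + [Collector Widget]
  take Widget:  [Label Checker object] + [Widget Node Frame Optimizer Label Checker object] + [Widget Frame Optimizer Label Checker object] + [Widget]
  take Node:  [Label Checker object] + [Node Frame Optimizer Label Checker object] + [Frame Optimizer Label Checker object]
  take Frame:  [Label Checker object] + [Frame Optimizer Label Checker object] + [Frame Optimizer Label Checker object]
  take Optimizer:  [Label Checker object] + [Optimizer Label Checker object] + [Optimizer Label Checker object]
  take Label:  [Label Checker object] + [Label Checker object] + [Label Checker object]
  take Checker:  [Checker object] + [Checker object] + [Checker object]
  take object:  [object] + [object] + [object]
MRO: Binder Transformer Walker Collector Widget Node Frame Optimizer Label Checker object
Label sits at index 8.

8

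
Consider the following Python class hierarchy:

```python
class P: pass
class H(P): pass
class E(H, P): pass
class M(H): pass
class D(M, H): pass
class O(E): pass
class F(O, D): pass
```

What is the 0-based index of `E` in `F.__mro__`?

L[F] = F + merge(L[O], L[D], [O D])
  take O:  [O E H P object] + [D M H P object] + [O D]
  take E:  [E H P object] + [D M H P object] + [D]
  take D:  [H P object] + [D M H P object] + [D]
  take M:  [H P object] + [M H P object]
  take H:  [H P object] + [H P object]
  take P:  [P object] + [P object]
  take object:  [object] + [object]
MRO: F O E D M H P object
E sits at index 2.

2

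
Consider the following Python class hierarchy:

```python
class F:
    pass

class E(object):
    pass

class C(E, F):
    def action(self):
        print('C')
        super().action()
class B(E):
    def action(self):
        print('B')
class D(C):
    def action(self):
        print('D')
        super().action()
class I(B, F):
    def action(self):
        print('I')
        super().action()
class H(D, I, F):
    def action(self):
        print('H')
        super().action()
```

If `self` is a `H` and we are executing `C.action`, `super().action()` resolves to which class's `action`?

I

L[H] = H + merge(L[D], L[I], L[F], [D I F])
  take D:  [D C E F object] + [I B E F object] + [F object] + [D I F]
  take C:  [C E F object] + [I B E F object] + [F object] + [I F]
  take I:  [E F object] + [I B E F object] + [F object] + [I F]
  take B:  [E F object] + [B E F object] + [F object] + [F]
  take E:  [E F object] + [E F object] + [F object] + [F]
  take F:  [F object] + [F object] + [F object] + [F]
  take object:  [object] + [object] + [object]
MRO: H D C I B E F object
super() in C.action on a H instance goes to the class after C in H's MRO: I.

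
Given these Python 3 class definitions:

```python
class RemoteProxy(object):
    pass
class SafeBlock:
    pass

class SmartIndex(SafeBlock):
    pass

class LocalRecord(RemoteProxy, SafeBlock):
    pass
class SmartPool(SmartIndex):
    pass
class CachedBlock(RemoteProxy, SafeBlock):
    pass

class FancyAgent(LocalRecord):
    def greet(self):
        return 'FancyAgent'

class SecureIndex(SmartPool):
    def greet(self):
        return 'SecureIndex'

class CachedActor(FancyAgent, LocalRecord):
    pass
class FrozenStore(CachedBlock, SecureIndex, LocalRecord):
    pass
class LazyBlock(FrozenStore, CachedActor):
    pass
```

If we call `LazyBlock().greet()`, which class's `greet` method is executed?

SecureIndex

L[LazyBlock] = LazyBlock + merge(L[FrozenStore], L[CachedActor], [FrozenStore CachedActor])
  take FrozenStore:  [FrozenStore CachedBlock SecureIndex SmartPool SmartIndex LocalRecord RemoteProxy SafeBlock object] + [CachedActor FancyAgent LocalRecord RemoteProxy SafeBlock object] + [FrozenStore CachedActor]
  take CachedBlock:  [CachedBlock SecureIndex SmartPool SmartIndex LocalRecord RemoteProxy SafeBlock object] + [CachedActor FancyAgent LocalRecord RemoteProxy SafeBlock object] + [CachedActor]
  take SecureIndex:  [SecureIndex SmartPool SmartIndex LocalRecord RemoteProxy SafeBlock object] + [CachedActor FancyAgent LocalRecord RemoteProxy SafeBlock object] + [CachedActor]
  take SmartPool:  [SmartPool SmartIndex LocalRecord RemoteProxy SafeBlock object] + [CachedActor FancyAgent LocalRecord RemoteProxy SafeBlock object] + [CachedActor]
  take SmartIndex:  [SmartIndex LocalRecord RemoteProxy SafeBlock object] + [CachedActor FancyAgent LocalRecord RemoteProxy SafeBlock object] + [CachedActor]
  take CachedActor:  [LocalRecord RemoteProxy SafeBlock object] + [CachedActor FancyAgent LocalRecord RemoteProxy SafeBlock object] + [CachedActor]
  take FancyAgent:  [LocalRecord RemoteProxy SafeBlock object] + [FancyAgent LocalRecord RemoteProxy SafeBlock object]
  take LocalRecord:  [LocalRecord RemoteProxy SafeBlock object] + [LocalRecord RemoteProxy SafeBlock object]
  take RemoteProxy:  [RemoteProxy SafeBlock object] + [RemoteProxy SafeBlock object]
  take SafeBlock:  [SafeBlock object] + [SafeBlock object]
  take object:  [object] + [object]
MRO: LazyBlock FrozenStore CachedBlock SecureIndex SmartPool SmartIndex CachedActor FancyAgent LocalRecord RemoteProxy SafeBlock object
greet is defined in: FancyAgent, SecureIndex. First along the MRO is SecureIndex.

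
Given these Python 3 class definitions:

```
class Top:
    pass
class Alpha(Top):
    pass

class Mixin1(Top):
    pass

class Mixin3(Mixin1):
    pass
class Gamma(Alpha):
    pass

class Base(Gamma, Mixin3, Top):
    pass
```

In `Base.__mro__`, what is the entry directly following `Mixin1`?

L[Base] = Base + merge(L[Gamma], L[Mixin3], L[Top], [Gamma Mixin3 Top])
  take Gamma:  [Gamma Alpha Top object] + [Mixin3 Mixin1 Top object] + [Top object] + [Gamma Mixin3 Top]
  take Alpha:  [Alpha Top object] + [Mixin3 Mixin1 Top object] + [Top object] + [Mixin3 Top]
  take Mixin3:  [Top object] + [Mixin3 Mixin1 Top object] + [Top object] + [Mixin3 Top]
  take Mixin1:  [Top object] + [Mixin1 Top object] + [Top object] + [Top]
  take Top:  [Top object] + [Top object] + [Top object] + [Top]
  take object:  [object] + [object] + [object]
MRO: Base Gamma Alpha Mixin3 Mixin1 Top object
Mixin1 is at position 4; next is Top.

Top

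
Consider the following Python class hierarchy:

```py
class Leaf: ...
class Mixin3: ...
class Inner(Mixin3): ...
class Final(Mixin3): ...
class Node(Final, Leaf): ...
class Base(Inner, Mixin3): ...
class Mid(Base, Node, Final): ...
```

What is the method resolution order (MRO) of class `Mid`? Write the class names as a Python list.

L[Mid] = Mid + merge(L[Base], L[Node], L[Final], [Base Node Final])
  take Base:  [Base Inner Mixin3 object] + [Node Final Mixin3 Leaf object] + [Final Mixin3 object] + [Base Node Final]
  take Inner:  [Inner Mixin3 object] + [Node Final Mixin3 Leaf object] + [Final Mixin3 object] + [Node Final]
  take Node:  [Mixin3 object] + [Node Final Mixin3 Leaf object] + [Final Mixin3 object] + [Node Final]
  take Final:  [Mixin3 object] + [Final Mixin3 Leaf object] + [Final Mixin3 object] + [Final]
  take Mixin3:  [Mixin3 object] + [Mixin3 Leaf object] + [Mixin3 object]
  take Leaf:  [object] + [Leaf object] + [object]
  take object:  [object] + [object] + [object]

[Mid, Base, Inner, Node, Final, Mixin3, Leaf, object]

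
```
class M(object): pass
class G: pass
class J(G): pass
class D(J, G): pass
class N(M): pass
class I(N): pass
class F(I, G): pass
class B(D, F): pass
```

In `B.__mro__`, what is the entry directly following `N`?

M

L[B] = B + merge(L[D], L[F], [D F])
  take D:  [D J G object] + [F I N M G object] + [D F]
  take J:  [J G object] + [F I N M G object] + [F]
  take F:  [G object] + [F I N M G object] + [F]
  take I:  [G object] + [I N M G object]
  take N:  [G object] + [N M G object]
  take M:  [G object] + [M G object]
  take G:  [G object] + [G object]
  take object:  [object] + [object]
MRO: B D J F I N M G object
N is at position 5; next is M.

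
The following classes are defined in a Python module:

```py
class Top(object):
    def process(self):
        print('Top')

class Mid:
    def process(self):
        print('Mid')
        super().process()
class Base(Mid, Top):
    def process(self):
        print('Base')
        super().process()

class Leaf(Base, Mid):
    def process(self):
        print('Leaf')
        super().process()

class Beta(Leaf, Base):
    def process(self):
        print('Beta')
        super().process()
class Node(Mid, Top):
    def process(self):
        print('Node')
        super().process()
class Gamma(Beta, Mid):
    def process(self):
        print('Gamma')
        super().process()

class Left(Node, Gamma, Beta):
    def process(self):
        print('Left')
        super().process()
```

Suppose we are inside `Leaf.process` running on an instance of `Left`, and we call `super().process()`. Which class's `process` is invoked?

Base

L[Left] = Left + merge(L[Node], L[Gamma], L[Beta], [Node Gamma Beta])
  take Node:  [Node Mid Top object] + [Gamma Beta Leaf Base Mid Top object] + [Beta Leaf Base Mid Top object] + [Node Gamma Beta]
  take Gamma:  [Mid Top object] + [Gamma Beta Leaf Base Mid Top object] + [Beta Leaf Base Mid Top object] + [Gamma Beta]
  take Beta:  [Mid Top object] + [Beta Leaf Base Mid Top object] + [Beta Leaf Base Mid Top object] + [Beta]
  take Leaf:  [Mid Top object] + [Leaf Base Mid Top object] + [Leaf Base Mid Top object]
  take Base:  [Mid Top object] + [Base Mid Top object] + [Base Mid Top object]
  take Mid:  [Mid Top object] + [Mid Top object] + [Mid Top object]
  take Top:  [Top object] + [Top object] + [Top object]
  take object:  [object] + [object] + [object]
MRO: Left Node Gamma Beta Leaf Base Mid Top object
super() in Leaf.process on a Left instance goes to the class after Leaf in Left's MRO: Base.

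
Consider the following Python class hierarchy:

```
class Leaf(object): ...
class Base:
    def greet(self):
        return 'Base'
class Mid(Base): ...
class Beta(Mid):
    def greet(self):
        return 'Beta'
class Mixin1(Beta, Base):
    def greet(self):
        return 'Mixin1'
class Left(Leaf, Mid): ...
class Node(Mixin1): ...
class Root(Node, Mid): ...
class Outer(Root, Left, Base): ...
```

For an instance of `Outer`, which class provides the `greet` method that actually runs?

Mixin1

L[Outer] = Outer + merge(L[Root], L[Left], L[Base], [Root Left Base])
  take Root:  [Root Node Mixin1 Beta Mid Base object] + [Left Leaf Mid Base object] + [Base object] + [Root Left Base]
  take Node:  [Node Mixin1 Beta Mid Base object] + [Left Leaf Mid Base object] + [Base object] + [Left Base]
  take Mixin1:  [Mixin1 Beta Mid Base object] + [Left Leaf Mid Base object] + [Base object] + [Left Base]
  take Beta:  [Beta Mid Base object] + [Left Leaf Mid Base object] + [Base object] + [Left Base]
  take Left:  [Mid Base object] + [Left Leaf Mid Base object] + [Base object] + [Left Base]
  take Leaf:  [Mid Base object] + [Leaf Mid Base object] + [Base object] + [Base]
  take Mid:  [Mid Base object] + [Mid Base object] + [Base object] + [Base]
  take Base:  [Base object] + [Base object] + [Base object] + [Base]
  take object:  [object] + [object] + [object]
MRO: Outer Root Node Mixin1 Beta Left Leaf Mid Base object
greet is defined in: Base, Beta, Mixin1. First along the MRO is Mixin1.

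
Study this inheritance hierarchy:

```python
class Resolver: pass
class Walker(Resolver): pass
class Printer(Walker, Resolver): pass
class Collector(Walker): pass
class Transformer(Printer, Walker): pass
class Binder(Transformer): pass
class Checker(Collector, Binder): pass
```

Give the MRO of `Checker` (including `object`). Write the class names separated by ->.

L[Checker] = Checker + merge(L[Collector], L[Binder], [Collector Binder])
  take Collector:  [Collector Walker Resolver object] + [Binder Transformer Printer Walker Resolver object] + [Collector Binder]
  take Binder:  [Walker Resolver object] + [Binder Transformer Printer Walker Resolver object] + [Binder]
  take Transformer:  [Walker Resolver object] + [Transformer Printer Walker Resolver object]
  take Printer:  [Walker Resolver object] + [Printer Walker Resolver object]
  take Walker:  [Walker Resolver object] + [Walker Resolver object]
  take Resolver:  [Resolver object] + [Resolver object]
  take object:  [object] + [object]

Checker -> Collector -> Binder -> Transformer -> Printer -> Walker -> Resolver -> object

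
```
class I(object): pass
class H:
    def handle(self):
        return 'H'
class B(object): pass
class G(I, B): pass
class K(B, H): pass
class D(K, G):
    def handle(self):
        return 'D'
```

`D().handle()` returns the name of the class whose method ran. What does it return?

D

L[D] = D + merge(L[K], L[G], [K G])
  take K:  [K B H object] + [G I B object] + [K G]
  take G:  [B H object] + [G I B object] + [G]
  take I:  [B H object] + [I B object]
  take B:  [B H object] + [B object]
  take H:  [H object] + [object]
  take object:  [object] + [object]
MRO: D K G I B H object
handle is defined in: D, H. First along the MRO is D.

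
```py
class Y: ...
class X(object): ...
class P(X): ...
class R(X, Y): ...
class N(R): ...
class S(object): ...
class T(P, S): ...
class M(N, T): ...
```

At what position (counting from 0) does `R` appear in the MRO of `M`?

L[M] = M + merge(L[N], L[T], [N T])
  take N:  [N R X Y object] + [T P X S object] + [N T]
  take R:  [R X Y object] + [T P X S object] + [T]
  take T:  [X Y object] + [T P X S object] + [T]
  take P:  [X Y object] + [P X S object]
  take X:  [X Y object] + [X S object]
  take Y:  [Y object] + [S object]
  take S:  [object] + [S object]
  take object:  [object] + [object]
MRO: M N R T P X Y S object
R sits at index 2.

2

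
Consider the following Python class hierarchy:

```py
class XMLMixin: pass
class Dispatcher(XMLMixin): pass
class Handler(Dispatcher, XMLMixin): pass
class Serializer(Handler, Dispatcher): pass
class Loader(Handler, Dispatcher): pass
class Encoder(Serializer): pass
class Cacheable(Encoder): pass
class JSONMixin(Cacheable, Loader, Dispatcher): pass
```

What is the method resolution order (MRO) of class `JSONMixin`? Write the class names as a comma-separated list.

JSONMixin, Cacheable, Encoder, Serializer, Loader, Handler, Dispatcher, XMLMixin, object

L[JSONMixin] = JSONMixin + merge(L[Cacheable], L[Loader], L[Dispatcher], [Cacheable Loader Dispatcher])
  take Cacheable:  [Cacheable Encoder Serializer Handler Dispatcher XMLMixin object] + [Loader Handler Dispatcher XMLMixin object] + [Dispatcher XMLMixin object] + [Cacheable Loader Dispatcher]
  take Encoder:  [Encoder Serializer Handler Dispatcher XMLMixin object] + [Loader Handler Dispatcher XMLMixin object] + [Dispatcher XMLMixin object] + [Loader Dispatcher]
  take Serializer:  [Serializer Handler Dispatcher XMLMixin object] + [Loader Handler Dispatcher XMLMixin object] + [Dispatcher XMLMixin object] + [Loader Dispatcher]
  take Loader:  [Handler Dispatcher XMLMixin object] + [Loader Handler Dispatcher XMLMixin object] + [Dispatcher XMLMixin object] + [Loader Dispatcher]
  take Handler:  [Handler Dispatcher XMLMixin object] + [Handler Dispatcher XMLMixin object] + [Dispatcher XMLMixin object] + [Dispatcher]
  take Dispatcher:  [Dispatcher XMLMixin object] + [Dispatcher XMLMixin object] + [Dispatcher XMLMixin object] + [Dispatcher]
  take XMLMixin:  [XMLMixin object] + [XMLMixin object] + [XMLMixin object]
  take object:  [object] + [object] + [object]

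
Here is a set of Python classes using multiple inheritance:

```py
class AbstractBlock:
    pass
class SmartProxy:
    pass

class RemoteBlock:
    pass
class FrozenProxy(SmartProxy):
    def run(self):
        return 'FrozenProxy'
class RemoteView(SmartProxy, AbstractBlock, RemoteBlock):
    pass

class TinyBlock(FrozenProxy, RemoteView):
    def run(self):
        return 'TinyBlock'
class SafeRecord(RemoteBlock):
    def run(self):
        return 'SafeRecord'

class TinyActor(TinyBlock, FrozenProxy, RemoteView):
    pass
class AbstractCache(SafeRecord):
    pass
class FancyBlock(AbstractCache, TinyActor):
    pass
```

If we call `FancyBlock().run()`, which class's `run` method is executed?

SafeRecord

L[FancyBlock] = FancyBlock + merge(L[AbstractCache], L[TinyActor], [AbstractCache TinyActor])
  take AbstractCache:  [AbstractCache SafeRecord RemoteBlock object] + [TinyActor TinyBlock FrozenProxy RemoteView SmartProxy AbstractBlock RemoteBlock object] + [AbstractCache TinyActor]
  take SafeRecord:  [SafeRecord RemoteBlock object] + [TinyActor TinyBlock FrozenProxy RemoteView SmartProxy AbstractBlock RemoteBlock object] + [TinyActor]
  take TinyActor:  [RemoteBlock object] + [TinyActor TinyBlock FrozenProxy RemoteView SmartProxy AbstractBlock RemoteBlock object] + [TinyActor]
  take TinyBlock:  [RemoteBlock object] + [TinyBlock FrozenProxy RemoteView SmartProxy AbstractBlock RemoteBlock object]
  take FrozenProxy:  [RemoteBlock object] + [FrozenProxy RemoteView SmartProxy AbstractBlock RemoteBlock object]
  take RemoteView:  [RemoteBlock object] + [RemoteView SmartProxy AbstractBlock RemoteBlock object]
  take SmartProxy:  [RemoteBlock object] + [SmartProxy AbstractBlock RemoteBlock object]
  take AbstractBlock:  [RemoteBlock object] + [AbstractBlock RemoteBlock object]
  take RemoteBlock:  [RemoteBlock object] + [RemoteBlock object]
  take object:  [object] + [object]
MRO: FancyBlock AbstractCache SafeRecord TinyActor TinyBlock FrozenProxy RemoteView SmartProxy AbstractBlock RemoteBlock object
run is defined in: FrozenProxy, SafeRecord, TinyBlock. First along the MRO is SafeRecord.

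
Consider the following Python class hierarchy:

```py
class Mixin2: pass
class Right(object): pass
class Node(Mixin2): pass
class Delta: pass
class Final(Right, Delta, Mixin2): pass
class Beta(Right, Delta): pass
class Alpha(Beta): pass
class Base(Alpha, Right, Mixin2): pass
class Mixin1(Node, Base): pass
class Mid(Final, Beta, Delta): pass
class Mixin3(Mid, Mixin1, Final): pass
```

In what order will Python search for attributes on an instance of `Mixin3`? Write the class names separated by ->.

Mixin3 -> Mid -> Mixin1 -> Final -> Node -> Base -> Alpha -> Beta -> Right -> Delta -> Mixin2 -> object

L[Mixin3] = Mixin3 + merge(L[Mid], L[Mixin1], L[Final], [Mid Mixin1 Final])
  take Mid:  [Mid Final Beta Right Delta Mixin2 object] + [Mixin1 Node Base Alpha Beta Right Delta Mixin2 object] + [Final Right Delta Mixin2 object] + [Mid Mixin1 Final]
  take Mixin1:  [Final Beta Right Delta Mixin2 object] + [Mixin1 Node Base Alpha Beta Right Delta Mixin2 object] + [Final Right Delta Mixin2 object] + [Mixin1 Final]
  take Final:  [Final Beta Right Delta Mixin2 object] + [Node Base Alpha Beta Right Delta Mixin2 object] + [Final Right Delta Mixin2 object] + [Final]
  take Node:  [Beta Right Delta Mixin2 object] + [Node Base Alpha Beta Right Delta Mixin2 object] + [Right Delta Mixin2 object]
  take Base:  [Beta Right Delta Mixin2 object] + [Base Alpha Beta Right Delta Mixin2 object] + [Right Delta Mixin2 object]
  take Alpha:  [Beta Right Delta Mixin2 object] + [Alpha Beta Right Delta Mixin2 object] + [Right Delta Mixin2 object]
  take Beta:  [Beta Right Delta Mixin2 object] + [Beta Right Delta Mixin2 object] + [Right Delta Mixin2 object]
  take Right:  [Right Delta Mixin2 object] + [Right Delta Mixin2 object] + [Right Delta Mixin2 object]
  take Delta:  [Delta Mixin2 object] + [Delta Mixin2 object] + [Delta Mixin2 object]
  take Mixin2:  [Mixin2 object] + [Mixin2 object] + [Mixin2 object]
  take object:  [object] + [object] + [object]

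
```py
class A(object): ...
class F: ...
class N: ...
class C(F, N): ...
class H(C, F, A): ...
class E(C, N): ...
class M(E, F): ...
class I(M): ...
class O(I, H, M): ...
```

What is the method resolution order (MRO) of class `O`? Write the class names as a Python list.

L[O] = O + merge(L[I], L[H], L[M], [I H M])
  take I:  [I M E C F N object] + [H C F N A object] + [M E C F N object] + [I H M]
  take H:  [M E C F N object] + [H C F N A object] + [M E C F N object] + [H M]
  take M:  [M E C F N object] + [C F N A object] + [M E C F N object] + [M]
  take E:  [E C F N object] + [C F N A object] + [E C F N object]
  take C:  [C F N object] + [C F N A object] + [C F N object]
  take F:  [F N object] + [F N A object] + [F N object]
  take N:  [N object] + [N A object] + [N object]
  take A:  [object] + [A object] + [object]
  take object:  [object] + [object] + [object]

[O, I, H, M, E, C, F, N, A, object]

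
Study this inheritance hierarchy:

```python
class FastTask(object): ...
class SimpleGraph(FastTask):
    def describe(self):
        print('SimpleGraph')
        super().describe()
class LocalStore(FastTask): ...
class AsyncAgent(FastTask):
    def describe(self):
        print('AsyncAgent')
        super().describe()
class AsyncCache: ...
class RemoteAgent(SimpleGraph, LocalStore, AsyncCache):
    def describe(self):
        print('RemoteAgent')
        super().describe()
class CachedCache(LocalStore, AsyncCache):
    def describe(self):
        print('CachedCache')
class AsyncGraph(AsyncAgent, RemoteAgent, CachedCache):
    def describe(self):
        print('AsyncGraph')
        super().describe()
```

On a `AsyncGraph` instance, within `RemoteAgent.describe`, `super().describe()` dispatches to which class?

SimpleGraph

L[AsyncGraph] = AsyncGraph + merge(L[AsyncAgent], L[RemoteAgent], L[CachedCache], [AsyncAgent RemoteAgent CachedCache])
  take AsyncAgent:  [AsyncAgent FastTask object] + [RemoteAgent SimpleGraph LocalStore FastTask AsyncCache object] + [CachedCache LocalStore FastTask AsyncCache object] + [AsyncAgent RemoteAgent CachedCache]
  take RemoteAgent:  [FastTask object] + [RemoteAgent SimpleGraph LocalStore FastTask AsyncCache object] + [CachedCache LocalStore FastTask AsyncCache object] + [RemoteAgent CachedCache]
  take SimpleGraph:  [FastTask object] + [SimpleGraph LocalStore FastTask AsyncCache object] + [CachedCache LocalStore FastTask AsyncCache object] + [CachedCache]
  take CachedCache:  [FastTask object] + [LocalStore FastTask AsyncCache object] + [CachedCache LocalStore FastTask AsyncCache object] + [CachedCache]
  take LocalStore:  [FastTask object] + [LocalStore FastTask AsyncCache object] + [LocalStore FastTask AsyncCache object]
  take FastTask:  [FastTask object] + [FastTask AsyncCache object] + [FastTask AsyncCache object]
  take AsyncCache:  [object] + [AsyncCache object] + [AsyncCache object]
  take object:  [object] + [object] + [object]
MRO: AsyncGraph AsyncAgent RemoteAgent SimpleGraph CachedCache LocalStore FastTask AsyncCache object
super() in RemoteAgent.describe on a AsyncGraph instance goes to the class after RemoteAgent in AsyncGraph's MRO: SimpleGraph.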